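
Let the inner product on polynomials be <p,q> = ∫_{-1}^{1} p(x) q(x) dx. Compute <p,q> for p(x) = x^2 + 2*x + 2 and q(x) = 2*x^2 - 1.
<p,q> = -6/5

Expand the product: p(x)·q(x) = 2*x^4 + 4*x^3 + 3*x^2 - 2*x - 2.
∫_{-1}^{1} of each monomial x^k gives [2/(k+1) if k even, 0 if k odd]. Integrating term-by-term (or equivalently evaluating the antiderivative F(x) = 2*x^5/5 + x^4 + x^3 - x^2 - 2*x at the endpoints):
  F(1) − F(−1) = -3/5 − (3/5) = -6/5.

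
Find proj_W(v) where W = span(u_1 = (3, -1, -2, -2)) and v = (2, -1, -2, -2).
proj_W(v) = (5/2, -5/6, -5/3, -5/3)

Set up U = [u_1 | ... | u_1] ∈ R^(4×1). The projector onto W = col(U) is P = U (U^T U)^(-1) U^T.
Compute U^T U =
  [18],
and U^T v = (15).
Solve U^T U · c = U^T v for the coefficients: c = (5/6). The projection is proj_W(v) = U c.
Check: (v - proj_W(v)) · u_1 = 0  (should be 0).
Result: proj_W(v) = (5/2, -5/6, -5/3, -5/3).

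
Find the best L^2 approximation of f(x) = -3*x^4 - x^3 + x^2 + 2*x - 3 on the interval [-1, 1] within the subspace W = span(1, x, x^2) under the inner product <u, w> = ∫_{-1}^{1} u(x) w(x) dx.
g(x) = -11*x^2/7 + 7*x/5 - 96/35

The best approximation g ∈ W is the orthogonal projection of f onto W. Writing g = a_0 + a_1 x + a_2 x^2, the coefficients solve the normal equations G · a = b where
  G_{ij} = <φ_i, φ_j> and b_i = <f, φ_i>, with φ_0 = 1, φ_1 = x, φ_2 = x^2.
G =
  [2, 0, 2/3]
  [0, 2/3, 0]
  [2/3, 0, 2/5],
b = (-98/15, 14/15, -86/35).
Solving gives a_0 = -96/35, a_1 = 7/5, a_2 = -11/7, so
  g(x) = -11*x^2/7 + 7*x/5 - 96/35.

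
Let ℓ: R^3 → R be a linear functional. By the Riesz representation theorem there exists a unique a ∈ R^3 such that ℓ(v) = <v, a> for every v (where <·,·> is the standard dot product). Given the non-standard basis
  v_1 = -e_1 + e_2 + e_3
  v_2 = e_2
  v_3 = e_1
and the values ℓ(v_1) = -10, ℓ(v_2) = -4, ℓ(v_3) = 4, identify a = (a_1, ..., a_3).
a = (4, -4, -2)

Write a = (a_1, ..., a_3) in the standard basis. For each basis vector v_i, ℓ(v_i) = <v_i, a> is a linear equation in the a_j's. Collect the n equations into a matrix system V a = ℓ, where row i of V is v_i (expressed in the standard basis). Since V is invertible (lower-triangular with 1s on the diagonal, up to permutation), solve by back-substitution:
  V =
[[-1, 1, 1],
 [0, 1, 0],
 [1, 0, 0]]
  V a = (-10, -4, 4)
Solving gives a = (4, -4, -2).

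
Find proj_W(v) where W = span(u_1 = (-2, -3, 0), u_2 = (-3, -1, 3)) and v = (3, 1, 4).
proj_W(v) = (57/166, 230/83, 321/166)

Set up U = [u_1 | ... | u_2] ∈ R^(3×2). The projector onto W = col(U) is P = U (U^T U)^(-1) U^T.
Compute U^T U =
  [13, 9]
  [9, 19],
and U^T v = (-9, 2).
Solve U^T U · c = U^T v for the coefficients: c = (-189/166, 107/166). The projection is proj_W(v) = U c.
Check: (v - proj_W(v)) · u_1 = 0  (should be 0).
Check: (v - proj_W(v)) · u_2 = 0  (should be 0).
Result: proj_W(v) = (57/166, 230/83, 321/166).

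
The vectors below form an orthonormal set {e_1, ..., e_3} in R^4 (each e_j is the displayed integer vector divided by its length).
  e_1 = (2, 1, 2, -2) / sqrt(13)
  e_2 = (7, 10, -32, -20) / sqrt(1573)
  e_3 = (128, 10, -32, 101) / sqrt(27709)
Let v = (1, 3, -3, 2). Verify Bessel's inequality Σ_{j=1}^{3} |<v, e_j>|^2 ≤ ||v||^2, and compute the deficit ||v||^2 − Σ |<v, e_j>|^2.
Σ |<v, e_j>|^2 = 3418/229; ||v||^2 = 23; deficit = 1849/229

Write each e_j = u_j / sqrt(<u_j, u_j>) where u_j is the displayed integer vector. Then <v, e_j> = <v, u_j> / sqrt(<u_j, u_j>), so |<v, e_j>|^2 = <v, u_j>^2 / <u_j, u_j>.
Coefficients: <v, e_1> = -5/sqrt(13), <v, e_2> = 93/sqrt(1573), <v, e_3> = 456/sqrt(27709).
Square and sum: Σ |<v, e_j>|^2 = 3418/229.
Compute ||v||^2 = v·v = 23.
Deficit = 23 − 3418/229 = 1849/229 ≥ 0, confirming Bessel's inequality. (The deficit equals ||v − Σ <v,e_j> e_j||^2, the squared distance from v to span{e_j}.)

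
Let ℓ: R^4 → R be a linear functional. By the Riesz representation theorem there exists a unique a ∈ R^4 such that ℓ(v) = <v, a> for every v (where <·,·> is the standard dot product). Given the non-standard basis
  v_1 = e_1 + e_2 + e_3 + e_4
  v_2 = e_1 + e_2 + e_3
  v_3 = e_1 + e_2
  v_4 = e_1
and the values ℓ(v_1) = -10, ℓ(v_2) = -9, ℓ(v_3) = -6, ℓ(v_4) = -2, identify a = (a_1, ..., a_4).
a = (-2, -4, -3, -1)

Write a = (a_1, ..., a_4) in the standard basis. For each basis vector v_i, ℓ(v_i) = <v_i, a> is a linear equation in the a_j's. Collect the n equations into a matrix system V a = ℓ, where row i of V is v_i (expressed in the standard basis). Since V is invertible (lower-triangular with 1s on the diagonal, up to permutation), solve by back-substitution:
  V =
[[1, 1, 1, 1],
 [1, 1, 1, 0],
 [1, 1, 0, 0],
 [1, 0, 0, 0]]
  V a = (-10, -9, -6, -2)
Solving gives a = (-2, -4, -3, -1).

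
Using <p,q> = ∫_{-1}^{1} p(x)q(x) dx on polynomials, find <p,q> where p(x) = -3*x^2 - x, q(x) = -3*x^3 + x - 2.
<p,q> = 68/15

Expand the product: p(x)·q(x) = 9*x^5 + 3*x^4 - 3*x^3 + 5*x^2 + 2*x.
∫_{-1}^{1} of each monomial x^k gives [2/(k+1) if k even, 0 if k odd]. Integrating term-by-term (or equivalently evaluating the antiderivative F(x) = 3*x^6/2 + 3*x^5/5 - 3*x^4/4 + 5*x^3/3 + x^2 at the endpoints):
  F(1) − F(−1) = 241/60 − (-31/60) = 68/15.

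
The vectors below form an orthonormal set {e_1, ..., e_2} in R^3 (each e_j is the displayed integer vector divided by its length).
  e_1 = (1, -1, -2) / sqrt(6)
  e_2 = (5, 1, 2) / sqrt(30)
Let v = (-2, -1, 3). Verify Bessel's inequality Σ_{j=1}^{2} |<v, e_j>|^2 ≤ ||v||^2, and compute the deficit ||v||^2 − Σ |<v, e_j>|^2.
Σ |<v, e_j>|^2 = 9; ||v||^2 = 14; deficit = 5

Write each e_j = u_j / sqrt(<u_j, u_j>) where u_j is the displayed integer vector. Then <v, e_j> = <v, u_j> / sqrt(<u_j, u_j>), so |<v, e_j>|^2 = <v, u_j>^2 / <u_j, u_j>.
Coefficients: <v, e_1> = -7/sqrt(6), <v, e_2> = -5/sqrt(30).
Square and sum: Σ |<v, e_j>|^2 = 9.
Compute ||v||^2 = v·v = 14.
Deficit = 14 − 9 = 5 ≥ 0, confirming Bessel's inequality. (The deficit equals ||v − Σ <v,e_j> e_j||^2, the squared distance from v to span{e_j}.)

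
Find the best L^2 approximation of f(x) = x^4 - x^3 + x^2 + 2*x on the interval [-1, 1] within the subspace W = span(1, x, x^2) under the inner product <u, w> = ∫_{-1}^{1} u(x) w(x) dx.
g(x) = 13*x^2/7 + 7*x/5 - 3/35

The best approximation g ∈ W is the orthogonal projection of f onto W. Writing g = a_0 + a_1 x + a_2 x^2, the coefficients solve the normal equations G · a = b where
  G_{ij} = <φ_i, φ_j> and b_i = <f, φ_i>, with φ_0 = 1, φ_1 = x, φ_2 = x^2.
G =
  [2, 0, 2/3]
  [0, 2/3, 0]
  [2/3, 0, 2/5],
b = (16/15, 14/15, 24/35).
Solving gives a_0 = -3/35, a_1 = 7/5, a_2 = 13/7, so
  g(x) = 13*x^2/7 + 7*x/5 - 3/35.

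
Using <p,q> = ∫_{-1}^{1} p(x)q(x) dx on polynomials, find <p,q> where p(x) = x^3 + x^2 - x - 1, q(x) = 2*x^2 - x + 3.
<p,q> = -64/15

Expand the product: p(x)·q(x) = 2*x^5 + x^4 + 2*x^2 - 2*x - 3.
∫_{-1}^{1} of each monomial x^k gives [2/(k+1) if k even, 0 if k odd]. Integrating term-by-term (or equivalently evaluating the antiderivative F(x) = x^6/3 + x^5/5 + 2*x^3/3 - x^2 - 3*x at the endpoints):
  F(1) − F(−1) = -14/5 − (22/15) = -64/15.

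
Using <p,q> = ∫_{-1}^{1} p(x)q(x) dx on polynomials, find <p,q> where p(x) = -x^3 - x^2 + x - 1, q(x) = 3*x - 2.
<p,q> = 92/15

Expand the product: p(x)·q(x) = -3*x^4 - x^3 + 5*x^2 - 5*x + 2.
∫_{-1}^{1} of each monomial x^k gives [2/(k+1) if k even, 0 if k odd]. Integrating term-by-term (or equivalently evaluating the antiderivative F(x) = -3*x^5/5 - x^4/4 + 5*x^3/3 - 5*x^2/2 + 2*x at the endpoints):
  F(1) − F(−1) = 19/60 − (-349/60) = 92/15.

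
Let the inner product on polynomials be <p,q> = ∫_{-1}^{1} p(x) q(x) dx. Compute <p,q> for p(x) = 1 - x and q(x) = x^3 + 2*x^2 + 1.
<p,q> = 44/15

Expand the product: p(x)·q(x) = -x^4 - x^3 + 2*x^2 - x + 1.
∫_{-1}^{1} of each monomial x^k gives [2/(k+1) if k even, 0 if k odd]. Integrating term-by-term (or equivalently evaluating the antiderivative F(x) = -x^5/5 - x^4/4 + 2*x^3/3 - x^2/2 + x at the endpoints):
  F(1) − F(−1) = 43/60 − (-133/60) = 44/15.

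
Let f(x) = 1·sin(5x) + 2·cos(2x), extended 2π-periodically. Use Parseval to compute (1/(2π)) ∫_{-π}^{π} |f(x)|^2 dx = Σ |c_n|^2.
Σ |c_n|^2 = 5/2

Expand |f|^2 and use orthogonality of {sin(nx), cos(mx)} on [-π, π]:
  ∫_{-π}^{π} sin(nx)^2 dx = π, ∫ cos(mx)^2 dx = π, and cross terms integrate to 0.
So ∫_{-π}^{π} f(x)^2 dx = 1^2 · π + 2^2 · π = (1 + 4)π.
Divide by 2π: (1 + 4)/2 = 5/2.
By Parseval, this equals Σ |c_n|^2.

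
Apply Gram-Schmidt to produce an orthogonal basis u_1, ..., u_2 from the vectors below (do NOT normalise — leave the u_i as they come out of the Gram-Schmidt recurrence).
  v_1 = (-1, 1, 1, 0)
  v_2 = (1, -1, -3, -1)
Orthogonal basis:
  u_1 = (-1, 1, 1, 0)
  u_2 = (-2/3, 2/3, -4/3, -1)

Apply the Gram-Schmidt recurrence
  u_1 = v_1
  u_i = v_i − Σ_{j<i} ((v_i · u_j) / (u_j · u_j)) · u_j.

Step by step this gives:
  u_1 = (-1, 1, 1, 0)
  u_2 = (-2/3, 2/3, -4/3, -1)

Orthogonality check:
  u_2 · u_1 = 0 (should be 0)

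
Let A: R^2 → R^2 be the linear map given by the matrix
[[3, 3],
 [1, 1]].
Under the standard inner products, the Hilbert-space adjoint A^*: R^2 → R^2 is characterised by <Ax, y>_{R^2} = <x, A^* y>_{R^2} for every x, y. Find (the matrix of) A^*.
A^* = A^T =
[[3, 1],
 [3, 1]]

For real matrices with standard dot products, the defining identity <Ax, y> = <x, A^* y> gives (Ax)^T y = x^T (A^*) y, i.e. x^T A^T y = x^T (A^*) y. Since this holds for all x, y, we must have A^* = A^T. Therefore
A^* =
[[3, 1],
 [3, 1]].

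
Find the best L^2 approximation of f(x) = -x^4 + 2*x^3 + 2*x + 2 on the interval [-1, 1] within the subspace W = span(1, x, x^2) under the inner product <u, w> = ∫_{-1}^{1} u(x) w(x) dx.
g(x) = -6*x^2/7 + 16*x/5 + 73/35

The best approximation g ∈ W is the orthogonal projection of f onto W. Writing g = a_0 + a_1 x + a_2 x^2, the coefficients solve the normal equations G · a = b where
  G_{ij} = <φ_i, φ_j> and b_i = <f, φ_i>, with φ_0 = 1, φ_1 = x, φ_2 = x^2.
G =
  [2, 0, 2/3]
  [0, 2/3, 0]
  [2/3, 0, 2/5],
b = (18/5, 32/15, 22/21).
Solving gives a_0 = 73/35, a_1 = 16/5, a_2 = -6/7, so
  g(x) = -6*x^2/7 + 16*x/5 + 73/35.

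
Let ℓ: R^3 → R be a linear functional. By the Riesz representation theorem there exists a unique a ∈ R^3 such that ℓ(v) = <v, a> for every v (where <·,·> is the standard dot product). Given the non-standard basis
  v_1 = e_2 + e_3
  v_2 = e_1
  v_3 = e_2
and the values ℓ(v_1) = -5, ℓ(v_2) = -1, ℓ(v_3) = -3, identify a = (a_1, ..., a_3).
a = (-1, -3, -2)

Write a = (a_1, ..., a_3) in the standard basis. For each basis vector v_i, ℓ(v_i) = <v_i, a> is a linear equation in the a_j's. Collect the n equations into a matrix system V a = ℓ, where row i of V is v_i (expressed in the standard basis). Since V is invertible (lower-triangular with 1s on the diagonal, up to permutation), solve by back-substitution:
  V =
[[0, 1, 1],
 [1, 0, 0],
 [0, 1, 0]]
  V a = (-5, -1, -3)
Solving gives a = (-1, -3, -2).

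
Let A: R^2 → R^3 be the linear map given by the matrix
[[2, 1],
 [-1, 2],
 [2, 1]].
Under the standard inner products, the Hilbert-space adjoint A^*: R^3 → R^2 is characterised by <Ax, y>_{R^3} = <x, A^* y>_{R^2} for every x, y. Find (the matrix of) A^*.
A^* = A^T =
[[2, -1, 2],
 [1, 2, 1]]

For real matrices with standard dot products, the defining identity <Ax, y> = <x, A^* y> gives (Ax)^T y = x^T (A^*) y, i.e. x^T A^T y = x^T (A^*) y. Since this holds for all x, y, we must have A^* = A^T. Therefore
A^* =
[[2, -1, 2],
 [1, 2, 1]].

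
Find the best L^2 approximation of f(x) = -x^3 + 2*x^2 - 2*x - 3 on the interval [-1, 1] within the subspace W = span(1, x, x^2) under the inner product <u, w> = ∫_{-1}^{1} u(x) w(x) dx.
g(x) = 2*x^2 - 13*x/5 - 3

The best approximation g ∈ W is the orthogonal projection of f onto W. Writing g = a_0 + a_1 x + a_2 x^2, the coefficients solve the normal equations G · a = b where
  G_{ij} = <φ_i, φ_j> and b_i = <f, φ_i>, with φ_0 = 1, φ_1 = x, φ_2 = x^2.
G =
  [2, 0, 2/3]
  [0, 2/3, 0]
  [2/3, 0, 2/5],
b = (-14/3, -26/15, -6/5).
Solving gives a_0 = -3, a_1 = -13/5, a_2 = 2, so
  g(x) = 2*x^2 - 13*x/5 - 3.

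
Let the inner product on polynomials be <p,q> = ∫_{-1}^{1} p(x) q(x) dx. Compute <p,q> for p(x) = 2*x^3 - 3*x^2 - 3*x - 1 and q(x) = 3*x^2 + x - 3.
<p,q> = 26/5

Expand the product: p(x)·q(x) = 6*x^5 - 7*x^4 - 18*x^3 + 3*x^2 + 8*x + 3.
∫_{-1}^{1} of each monomial x^k gives [2/(k+1) if k even, 0 if k odd]. Integrating term-by-term (or equivalently evaluating the antiderivative F(x) = x^6 - 7*x^5/5 - 9*x^4/2 + x^3 + 4*x^2 + 3*x at the endpoints):
  F(1) − F(−1) = 31/10 − (-21/10) = 26/5.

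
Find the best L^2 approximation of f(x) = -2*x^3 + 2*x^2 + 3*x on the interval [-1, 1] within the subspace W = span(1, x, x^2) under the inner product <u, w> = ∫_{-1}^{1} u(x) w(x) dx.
g(x) = 2*x^2 + 9*x/5

The best approximation g ∈ W is the orthogonal projection of f onto W. Writing g = a_0 + a_1 x + a_2 x^2, the coefficients solve the normal equations G · a = b where
  G_{ij} = <φ_i, φ_j> and b_i = <f, φ_i>, with φ_0 = 1, φ_1 = x, φ_2 = x^2.
G =
  [2, 0, 2/3]
  [0, 2/3, 0]
  [2/3, 0, 2/5],
b = (4/3, 6/5, 4/5).
Solving gives a_0 = 0, a_1 = 9/5, a_2 = 2, so
  g(x) = 2*x^2 + 9*x/5.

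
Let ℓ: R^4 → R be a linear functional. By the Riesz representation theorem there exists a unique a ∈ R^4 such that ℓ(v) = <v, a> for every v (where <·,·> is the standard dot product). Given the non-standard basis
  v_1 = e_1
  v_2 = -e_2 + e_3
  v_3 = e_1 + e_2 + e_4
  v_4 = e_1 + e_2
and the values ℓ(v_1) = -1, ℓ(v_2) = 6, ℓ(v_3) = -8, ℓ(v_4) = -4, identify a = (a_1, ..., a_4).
a = (-1, -3, 3, -4)

Write a = (a_1, ..., a_4) in the standard basis. For each basis vector v_i, ℓ(v_i) = <v_i, a> is a linear equation in the a_j's. Collect the n equations into a matrix system V a = ℓ, where row i of V is v_i (expressed in the standard basis). Since V is invertible (lower-triangular with 1s on the diagonal, up to permutation), solve by back-substitution:
  V =
[[1, 0, 0, 0],
 [0, -1, 1, 0],
 [1, 1, 0, 1],
 [1, 1, 0, 0]]
  V a = (-1, 6, -8, -4)
Solving gives a = (-1, -3, 3, -4).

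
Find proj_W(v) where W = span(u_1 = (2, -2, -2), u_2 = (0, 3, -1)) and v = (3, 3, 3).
proj_W(v) = (-9/13, 27/13, 3/13)

Set up U = [u_1 | ... | u_2] ∈ R^(3×2). The projector onto W = col(U) is P = U (U^T U)^(-1) U^T.
Compute U^T U =
  [12, -4]
  [-4, 10],
and U^T v = (-6, 6).
Solve U^T U · c = U^T v for the coefficients: c = (-9/26, 6/13). The projection is proj_W(v) = U c.
Check: (v - proj_W(v)) · u_1 = 0  (should be 0).
Check: (v - proj_W(v)) · u_2 = 0  (should be 0).
Result: proj_W(v) = (-9/13, 27/13, 3/13).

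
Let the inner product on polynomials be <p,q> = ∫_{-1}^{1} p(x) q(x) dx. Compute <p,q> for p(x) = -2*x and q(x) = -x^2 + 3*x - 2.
<p,q> = -4

Expand the product: p(x)·q(x) = 2*x^3 - 6*x^2 + 4*x.
∫_{-1}^{1} of each monomial x^k gives [2/(k+1) if k even, 0 if k odd]. Integrating term-by-term (or equivalently evaluating the antiderivative F(x) = x^4/2 - 2*x^3 + 2*x^2 at the endpoints):
  F(1) − F(−1) = 1/2 − (9/2) = -4.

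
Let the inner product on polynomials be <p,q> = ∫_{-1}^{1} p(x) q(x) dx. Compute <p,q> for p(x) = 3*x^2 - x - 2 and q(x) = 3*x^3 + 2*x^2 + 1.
<p,q> = -52/15

Expand the product: p(x)·q(x) = 9*x^5 + 3*x^4 - 8*x^3 - x^2 - x - 2.
∫_{-1}^{1} of each monomial x^k gives [2/(k+1) if k even, 0 if k odd]. Integrating term-by-term (or equivalently evaluating the antiderivative F(x) = 3*x^6/2 + 3*x^5/5 - 2*x^4 - x^3/3 - x^2/2 - 2*x at the endpoints):
  F(1) − F(−1) = -41/15 − (11/15) = -52/15.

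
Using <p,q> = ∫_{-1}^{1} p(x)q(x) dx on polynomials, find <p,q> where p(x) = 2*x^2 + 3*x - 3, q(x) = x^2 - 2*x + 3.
<p,q> = -96/5

Expand the product: p(x)·q(x) = 2*x^4 - x^3 - 3*x^2 + 15*x - 9.
∫_{-1}^{1} of each monomial x^k gives [2/(k+1) if k even, 0 if k odd]. Integrating term-by-term (or equivalently evaluating the antiderivative F(x) = 2*x^5/5 - x^4/4 - x^3 + 15*x^2/2 - 9*x at the endpoints):
  F(1) − F(−1) = -47/20 − (337/20) = -96/5.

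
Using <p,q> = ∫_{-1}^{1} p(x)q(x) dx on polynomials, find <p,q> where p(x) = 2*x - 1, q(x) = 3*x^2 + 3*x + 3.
<p,q> = -4

Expand the product: p(x)·q(x) = 6*x^3 + 3*x^2 + 3*x - 3.
∫_{-1}^{1} of each monomial x^k gives [2/(k+1) if k even, 0 if k odd]. Integrating term-by-term (or equivalently evaluating the antiderivative F(x) = 3*x^4/2 + x^3 + 3*x^2/2 - 3*x at the endpoints):
  F(1) − F(−1) = 1 − (5) = -4.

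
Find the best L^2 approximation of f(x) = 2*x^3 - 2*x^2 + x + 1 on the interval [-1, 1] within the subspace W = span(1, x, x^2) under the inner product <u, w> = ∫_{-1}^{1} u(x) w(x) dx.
g(x) = -2*x^2 + 11*x/5 + 1

The best approximation g ∈ W is the orthogonal projection of f onto W. Writing g = a_0 + a_1 x + a_2 x^2, the coefficients solve the normal equations G · a = b where
  G_{ij} = <φ_i, φ_j> and b_i = <f, φ_i>, with φ_0 = 1, φ_1 = x, φ_2 = x^2.
G =
  [2, 0, 2/3]
  [0, 2/3, 0]
  [2/3, 0, 2/5],
b = (2/3, 22/15, -2/15).
Solving gives a_0 = 1, a_1 = 11/5, a_2 = -2, so
  g(x) = -2*x^2 + 11*x/5 + 1.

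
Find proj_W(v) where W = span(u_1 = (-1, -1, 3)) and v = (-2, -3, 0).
proj_W(v) = (-5/11, -5/11, 15/11)

Set up U = [u_1 | ... | u_1] ∈ R^(3×1). The projector onto W = col(U) is P = U (U^T U)^(-1) U^T.
Compute U^T U =
  [11],
and U^T v = (5).
Solve U^T U · c = U^T v for the coefficients: c = (5/11). The projection is proj_W(v) = U c.
Check: (v - proj_W(v)) · u_1 = 0  (should be 0).
Result: proj_W(v) = (-5/11, -5/11, 15/11).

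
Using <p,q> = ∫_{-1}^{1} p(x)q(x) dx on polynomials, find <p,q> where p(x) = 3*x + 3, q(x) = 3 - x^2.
<p,q> = 16

Expand the product: p(x)·q(x) = -3*x^3 - 3*x^2 + 9*x + 9.
∫_{-1}^{1} of each monomial x^k gives [2/(k+1) if k even, 0 if k odd]. Integrating term-by-term (or equivalently evaluating the antiderivative F(x) = -3*x^4/4 - x^3 + 9*x^2/2 + 9*x at the endpoints):
  F(1) − F(−1) = 47/4 − (-17/4) = 16.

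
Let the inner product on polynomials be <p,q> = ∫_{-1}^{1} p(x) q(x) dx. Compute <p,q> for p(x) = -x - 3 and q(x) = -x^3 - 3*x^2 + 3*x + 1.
<p,q> = -8/5

Expand the product: p(x)·q(x) = x^4 + 6*x^3 + 6*x^2 - 10*x - 3.
∫_{-1}^{1} of each monomial x^k gives [2/(k+1) if k even, 0 if k odd]. Integrating term-by-term (or equivalently evaluating the antiderivative F(x) = x^5/5 + 3*x^4/2 + 2*x^3 - 5*x^2 - 3*x at the endpoints):
  F(1) − F(−1) = -43/10 − (-27/10) = -8/5.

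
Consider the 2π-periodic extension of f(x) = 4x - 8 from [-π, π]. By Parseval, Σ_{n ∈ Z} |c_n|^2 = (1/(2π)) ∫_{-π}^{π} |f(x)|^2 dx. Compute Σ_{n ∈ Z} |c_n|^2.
Σ |c_n|^2 = 16π^2/3 + 64

Expand and integrate term by term over [-π, π]:
  ∫ (4x)^2 dx = 16·(2π^3/3); ∫ 2·4·(-8)·x dx = 0 (odd integrand); ∫ (-8)^2 dx = 64·2π.
So (1/(2π)) ∫_{-π}^{π} (4x - 8)^2 dx = 16π^2/3 + 64 = 16π^2/3 + 64.
Parseval ⇒ Σ |c_n|^2 = 16π^2/3 + 64.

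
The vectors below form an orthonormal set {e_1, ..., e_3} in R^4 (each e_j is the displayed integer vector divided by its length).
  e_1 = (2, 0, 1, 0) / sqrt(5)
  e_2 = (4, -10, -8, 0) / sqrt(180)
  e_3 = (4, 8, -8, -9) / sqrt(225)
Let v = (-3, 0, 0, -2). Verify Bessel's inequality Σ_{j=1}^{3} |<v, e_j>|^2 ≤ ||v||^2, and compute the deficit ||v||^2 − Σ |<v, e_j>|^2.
Σ |<v, e_j>|^2 = 204/25; ||v||^2 = 13; deficit = 121/25

Write each e_j = u_j / sqrt(<u_j, u_j>) where u_j is the displayed integer vector. Then <v, e_j> = <v, u_j> / sqrt(<u_j, u_j>), so |<v, e_j>|^2 = <v, u_j>^2 / <u_j, u_j>.
Coefficients: <v, e_1> = -6/sqrt(5), <v, e_2> = -12/sqrt(180), <v, e_3> = 6/sqrt(225).
Square and sum: Σ |<v, e_j>|^2 = 204/25.
Compute ||v||^2 = v·v = 13.
Deficit = 13 − 204/25 = 121/25 ≥ 0, confirming Bessel's inequality. (The deficit equals ||v − Σ <v,e_j> e_j||^2, the squared distance from v to span{e_j}.)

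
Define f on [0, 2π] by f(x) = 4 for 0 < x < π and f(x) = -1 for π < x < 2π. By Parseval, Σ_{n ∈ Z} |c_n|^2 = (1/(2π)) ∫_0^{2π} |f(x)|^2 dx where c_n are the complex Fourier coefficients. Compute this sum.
Σ |c_n|^2 = 17/2

Parseval equates the L^2 energy of f (normalised by 1/(2π)) with the ℓ^2 sum of its Fourier coefficients: (1/(2π)) ∫_0^{2π} |f|^2 = Σ |c_n|^2.
Compute the left side: (1/(2π)) [∫_0^π 4^2 dx + ∫_π^{2π} (-1)^2 dx] = (1/(2π)) · (16π + 1π) = (16 + 1)/2 = 17/2.
So Σ_{n ∈ Z} |c_n|^2 = 17/2.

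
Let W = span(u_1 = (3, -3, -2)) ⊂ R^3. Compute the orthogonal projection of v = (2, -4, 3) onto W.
proj_W(v) = (18/11, -18/11, -12/11)

Set up U = [u_1 | ... | u_1] ∈ R^(3×1). The projector onto W = col(U) is P = U (U^T U)^(-1) U^T.
Compute U^T U =
  [22],
and U^T v = (12).
Solve U^T U · c = U^T v for the coefficients: c = (6/11). The projection is proj_W(v) = U c.
Check: (v - proj_W(v)) · u_1 = 0  (should be 0).
Result: proj_W(v) = (18/11, -18/11, -12/11).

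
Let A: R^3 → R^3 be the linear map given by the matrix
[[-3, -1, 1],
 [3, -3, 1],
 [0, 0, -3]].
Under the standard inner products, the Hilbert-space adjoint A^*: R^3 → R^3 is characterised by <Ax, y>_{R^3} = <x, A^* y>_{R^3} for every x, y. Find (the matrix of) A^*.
A^* = A^T =
[[-3, 3, 0],
 [-1, -3, 0],
 [1, 1, -3]]

For real matrices with standard dot products, the defining identity <Ax, y> = <x, A^* y> gives (Ax)^T y = x^T (A^*) y, i.e. x^T A^T y = x^T (A^*) y. Since this holds for all x, y, we must have A^* = A^T. Therefore
A^* =
[[-3, 3, 0],
 [-1, -3, 0],
 [1, 1, -3]].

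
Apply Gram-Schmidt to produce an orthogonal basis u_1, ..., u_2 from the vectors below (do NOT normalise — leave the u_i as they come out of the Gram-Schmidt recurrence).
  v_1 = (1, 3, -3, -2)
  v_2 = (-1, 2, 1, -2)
Orthogonal basis:
  u_1 = (1, 3, -3, -2)
  u_2 = (-29/23, 28/23, 41/23, -34/23)

Apply the Gram-Schmidt recurrence
  u_1 = v_1
  u_i = v_i − Σ_{j<i} ((v_i · u_j) / (u_j · u_j)) · u_j.

Step by step this gives:
  u_1 = (1, 3, -3, -2)
  u_2 = (-29/23, 28/23, 41/23, -34/23)

Orthogonality check:
  u_2 · u_1 = 0 (should be 0)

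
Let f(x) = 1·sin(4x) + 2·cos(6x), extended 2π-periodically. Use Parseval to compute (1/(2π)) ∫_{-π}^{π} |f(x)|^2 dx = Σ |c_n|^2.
Σ |c_n|^2 = 5/2

Expand |f|^2 and use orthogonality of {sin(nx), cos(mx)} on [-π, π]:
  ∫_{-π}^{π} sin(nx)^2 dx = π, ∫ cos(mx)^2 dx = π, and cross terms integrate to 0.
So ∫_{-π}^{π} f(x)^2 dx = 1^2 · π + 2^2 · π = (1 + 4)π.
Divide by 2π: (1 + 4)/2 = 5/2.
By Parseval, this equals Σ |c_n|^2.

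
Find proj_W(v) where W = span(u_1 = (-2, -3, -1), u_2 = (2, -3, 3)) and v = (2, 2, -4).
proj_W(v) = (-10/19, 54/19, -28/19)

Set up U = [u_1 | ... | u_2] ∈ R^(3×2). The projector onto W = col(U) is P = U (U^T U)^(-1) U^T.
Compute U^T U =
  [14, 2]
  [2, 22],
and U^T v = (-6, -14).
Solve U^T U · c = U^T v for the coefficients: c = (-13/38, -23/38). The projection is proj_W(v) = U c.
Check: (v - proj_W(v)) · u_1 = 0  (should be 0).
Check: (v - proj_W(v)) · u_2 = 0  (should be 0).
Result: proj_W(v) = (-10/19, 54/19, -28/19).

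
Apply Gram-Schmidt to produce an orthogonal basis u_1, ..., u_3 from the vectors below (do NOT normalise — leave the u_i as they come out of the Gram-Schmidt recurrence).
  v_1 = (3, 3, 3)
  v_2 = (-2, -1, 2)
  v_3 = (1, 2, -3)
Orthogonal basis:
  u_1 = (3, 3, 3)
  u_2 = (-5/3, -2/3, 7/3)
  u_3 = (-12/13, 16/13, -4/13)

Apply the Gram-Schmidt recurrence
  u_1 = v_1
  u_i = v_i − Σ_{j<i} ((v_i · u_j) / (u_j · u_j)) · u_j.

Step by step this gives:
  u_1 = (3, 3, 3)
  u_2 = (-5/3, -2/3, 7/3)
  u_3 = (-12/13, 16/13, -4/13)

Orthogonality check:
  u_2 · u_1 = 0 (should be 0)
  u_3 · u_1 = 0 (should be 0)
  u_3 · u_2 = 0 (should be 0)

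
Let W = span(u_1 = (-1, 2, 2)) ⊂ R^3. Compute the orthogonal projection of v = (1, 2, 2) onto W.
proj_W(v) = (-7/9, 14/9, 14/9)

Set up U = [u_1 | ... | u_1] ∈ R^(3×1). The projector onto W = col(U) is P = U (U^T U)^(-1) U^T.
Compute U^T U =
  [9],
and U^T v = (7).
Solve U^T U · c = U^T v for the coefficients: c = (7/9). The projection is proj_W(v) = U c.
Check: (v - proj_W(v)) · u_1 = 0  (should be 0).
Result: proj_W(v) = (-7/9, 14/9, 14/9).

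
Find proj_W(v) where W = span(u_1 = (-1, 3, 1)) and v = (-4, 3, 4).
proj_W(v) = (-17/11, 51/11, 17/11)

Set up U = [u_1 | ... | u_1] ∈ R^(3×1). The projector onto W = col(U) is P = U (U^T U)^(-1) U^T.
Compute U^T U =
  [11],
and U^T v = (17).
Solve U^T U · c = U^T v for the coefficients: c = (17/11). The projection is proj_W(v) = U c.
Check: (v - proj_W(v)) · u_1 = 0  (should be 0).
Result: proj_W(v) = (-17/11, 51/11, 17/11).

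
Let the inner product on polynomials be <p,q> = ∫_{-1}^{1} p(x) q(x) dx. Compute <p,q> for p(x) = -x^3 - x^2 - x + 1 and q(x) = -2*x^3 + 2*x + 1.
<p,q> = 4/7

Expand the product: p(x)·q(x) = 2*x^6 + 2*x^5 - 5*x^3 - 3*x^2 + x + 1.
∫_{-1}^{1} of each monomial x^k gives [2/(k+1) if k even, 0 if k odd]. Integrating term-by-term (or equivalently evaluating the antiderivative F(x) = 2*x^7/7 + x^6/3 - 5*x^4/4 - x^3 + x^2/2 + x at the endpoints):
  F(1) − F(−1) = -11/84 − (-59/84) = 4/7.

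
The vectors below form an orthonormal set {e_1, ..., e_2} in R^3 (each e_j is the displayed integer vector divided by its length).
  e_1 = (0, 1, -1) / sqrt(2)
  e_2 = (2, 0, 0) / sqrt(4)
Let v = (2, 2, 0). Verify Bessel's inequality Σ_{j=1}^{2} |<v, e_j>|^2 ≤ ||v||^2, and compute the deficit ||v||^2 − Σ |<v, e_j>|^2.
Σ |<v, e_j>|^2 = 6; ||v||^2 = 8; deficit = 2

Write each e_j = u_j / sqrt(<u_j, u_j>) where u_j is the displayed integer vector. Then <v, e_j> = <v, u_j> / sqrt(<u_j, u_j>), so |<v, e_j>|^2 = <v, u_j>^2 / <u_j, u_j>.
Coefficients: <v, e_1> = 2/sqrt(2), <v, e_2> = 4/sqrt(4).
Square and sum: Σ |<v, e_j>|^2 = 6.
Compute ||v||^2 = v·v = 8.
Deficit = 8 − 6 = 2 ≥ 0, confirming Bessel's inequality. (The deficit equals ||v − Σ <v,e_j> e_j||^2, the squared distance from v to span{e_j}.)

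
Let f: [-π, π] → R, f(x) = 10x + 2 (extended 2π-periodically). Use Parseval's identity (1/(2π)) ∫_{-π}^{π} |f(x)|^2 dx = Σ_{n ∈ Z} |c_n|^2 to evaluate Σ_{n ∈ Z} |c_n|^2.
Σ |c_n|^2 = 100π^2/3 + 4

Expand and integrate term by term over [-π, π]:
  ∫ (10x)^2 dx = 100·(2π^3/3); ∫ 2·10·(2)·x dx = 0 (odd integrand); ∫ 2^2 dx = 4·2π.
So (1/(2π)) ∫_{-π}^{π} (10x + 2)^2 dx = 100π^2/3 + 4 = 100π^2/3 + 4.
Parseval ⇒ Σ |c_n|^2 = 100π^2/3 + 4.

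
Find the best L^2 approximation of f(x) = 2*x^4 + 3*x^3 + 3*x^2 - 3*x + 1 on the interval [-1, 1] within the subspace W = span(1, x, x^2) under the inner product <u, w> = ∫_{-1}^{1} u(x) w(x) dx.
g(x) = 33*x^2/7 - 6*x/5 + 29/35

The best approximation g ∈ W is the orthogonal projection of f onto W. Writing g = a_0 + a_1 x + a_2 x^2, the coefficients solve the normal equations G · a = b where
  G_{ij} = <φ_i, φ_j> and b_i = <f, φ_i>, with φ_0 = 1, φ_1 = x, φ_2 = x^2.
G =
  [2, 0, 2/3]
  [0, 2/3, 0]
  [2/3, 0, 2/5],
b = (24/5, -4/5, 256/105).
Solving gives a_0 = 29/35, a_1 = -6/5, a_2 = 33/7, so
  g(x) = 33*x^2/7 - 6*x/5 + 29/35.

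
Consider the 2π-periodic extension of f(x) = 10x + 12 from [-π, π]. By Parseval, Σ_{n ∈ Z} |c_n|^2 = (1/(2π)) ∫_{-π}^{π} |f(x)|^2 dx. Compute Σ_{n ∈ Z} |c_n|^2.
Σ |c_n|^2 = 100π^2/3 + 144

Expand and integrate term by term over [-π, π]:
  ∫ (10x)^2 dx = 100·(2π^3/3); ∫ 2·10·(12)·x dx = 0 (odd integrand); ∫ 12^2 dx = 144·2π.
So (1/(2π)) ∫_{-π}^{π} (10x + 12)^2 dx = 100π^2/3 + 144 = 100π^2/3 + 144.
Parseval ⇒ Σ |c_n|^2 = 100π^2/3 + 144.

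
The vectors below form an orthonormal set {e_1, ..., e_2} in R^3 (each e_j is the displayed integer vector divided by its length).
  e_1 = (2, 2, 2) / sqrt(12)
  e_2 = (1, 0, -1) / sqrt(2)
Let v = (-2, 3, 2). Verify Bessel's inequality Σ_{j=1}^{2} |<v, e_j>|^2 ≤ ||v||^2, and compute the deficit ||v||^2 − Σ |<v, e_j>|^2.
Σ |<v, e_j>|^2 = 11; ||v||^2 = 17; deficit = 6

Write each e_j = u_j / sqrt(<u_j, u_j>) where u_j is the displayed integer vector. Then <v, e_j> = <v, u_j> / sqrt(<u_j, u_j>), so |<v, e_j>|^2 = <v, u_j>^2 / <u_j, u_j>.
Coefficients: <v, e_1> = 6/sqrt(12), <v, e_2> = -4/sqrt(2).
Square and sum: Σ |<v, e_j>|^2 = 11.
Compute ||v||^2 = v·v = 17.
Deficit = 17 − 11 = 6 ≥ 0, confirming Bessel's inequality. (The deficit equals ||v − Σ <v,e_j> e_j||^2, the squared distance from v to span{e_j}.)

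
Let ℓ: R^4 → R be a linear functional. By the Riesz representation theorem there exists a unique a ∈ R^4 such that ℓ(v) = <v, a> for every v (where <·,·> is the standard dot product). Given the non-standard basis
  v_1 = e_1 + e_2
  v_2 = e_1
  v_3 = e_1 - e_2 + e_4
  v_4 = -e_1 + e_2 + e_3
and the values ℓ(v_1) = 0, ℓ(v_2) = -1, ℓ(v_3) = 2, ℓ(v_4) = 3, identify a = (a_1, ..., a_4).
a = (-1, 1, 1, 4)

Write a = (a_1, ..., a_4) in the standard basis. For each basis vector v_i, ℓ(v_i) = <v_i, a> is a linear equation in the a_j's. Collect the n equations into a matrix system V a = ℓ, where row i of V is v_i (expressed in the standard basis). Since V is invertible (lower-triangular with 1s on the diagonal, up to permutation), solve by back-substitution:
  V =
[[1, 1, 0, 0],
 [1, 0, 0, 0],
 [1, -1, 0, 1],
 [-1, 1, 1, 0]]
  V a = (0, -1, 2, 3)
Solving gives a = (-1, 1, 1, 4).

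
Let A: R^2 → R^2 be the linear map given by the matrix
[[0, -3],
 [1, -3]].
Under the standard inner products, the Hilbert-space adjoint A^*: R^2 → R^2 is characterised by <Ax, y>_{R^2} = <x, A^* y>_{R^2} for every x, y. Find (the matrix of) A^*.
A^* = A^T =
[[0, 1],
 [-3, -3]]

For real matrices with standard dot products, the defining identity <Ax, y> = <x, A^* y> gives (Ax)^T y = x^T (A^*) y, i.e. x^T A^T y = x^T (A^*) y. Since this holds for all x, y, we must have A^* = A^T. Therefore
A^* =
[[0, 1],
 [-3, -3]].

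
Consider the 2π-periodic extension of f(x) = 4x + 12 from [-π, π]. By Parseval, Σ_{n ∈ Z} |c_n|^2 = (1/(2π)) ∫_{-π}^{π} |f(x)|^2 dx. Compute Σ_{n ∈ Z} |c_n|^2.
Σ |c_n|^2 = 16π^2/3 + 144

Expand and integrate term by term over [-π, π]:
  ∫ (4x)^2 dx = 16·(2π^3/3); ∫ 2·4·(12)·x dx = 0 (odd integrand); ∫ 12^2 dx = 144·2π.
So (1/(2π)) ∫_{-π}^{π} (4x + 12)^2 dx = 16π^2/3 + 144 = 16π^2/3 + 144.
Parseval ⇒ Σ |c_n|^2 = 16π^2/3 + 144.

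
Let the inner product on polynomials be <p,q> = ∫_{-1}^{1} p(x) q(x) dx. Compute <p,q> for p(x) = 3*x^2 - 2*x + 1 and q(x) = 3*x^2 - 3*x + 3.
<p,q> = 108/5

Expand the product: p(x)·q(x) = 9*x^4 - 15*x^3 + 18*x^2 - 9*x + 3.
∫_{-1}^{1} of each monomial x^k gives [2/(k+1) if k even, 0 if k odd]. Integrating term-by-term (or equivalently evaluating the antiderivative F(x) = 9*x^5/5 - 15*x^4/4 + 6*x^3 - 9*x^2/2 + 3*x at the endpoints):
  F(1) − F(−1) = 51/20 − (-381/20) = 108/5.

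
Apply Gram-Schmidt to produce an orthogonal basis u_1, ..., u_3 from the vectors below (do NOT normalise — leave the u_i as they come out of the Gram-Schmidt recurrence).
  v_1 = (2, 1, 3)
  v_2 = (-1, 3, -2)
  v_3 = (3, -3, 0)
Orthogonal basis:
  u_1 = (2, 1, 3)
  u_2 = (-2/7, 47/14, -13/14)
  u_3 = (44/19, -4/19, -28/19)

Apply the Gram-Schmidt recurrence
  u_1 = v_1
  u_i = v_i − Σ_{j<i} ((v_i · u_j) / (u_j · u_j)) · u_j.

Step by step this gives:
  u_1 = (2, 1, 3)
  u_2 = (-2/7, 47/14, -13/14)
  u_3 = (44/19, -4/19, -28/19)

Orthogonality check:
  u_2 · u_1 = 0 (should be 0)
  u_3 · u_1 = 0 (should be 0)
  u_3 · u_2 = 0 (should be 0)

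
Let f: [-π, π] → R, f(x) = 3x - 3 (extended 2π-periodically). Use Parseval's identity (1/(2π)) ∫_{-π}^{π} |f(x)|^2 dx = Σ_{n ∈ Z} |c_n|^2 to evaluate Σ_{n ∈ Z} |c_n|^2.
Σ |c_n|^2 = 3π^2 + 9

Expand and integrate term by term over [-π, π]:
  ∫ (3x)^2 dx = 9·(2π^3/3); ∫ 2·3·(-3)·x dx = 0 (odd integrand); ∫ (-3)^2 dx = 9·2π.
So (1/(2π)) ∫_{-π}^{π} (3x - 3)^2 dx = 9π^2/3 + 9 = 3π^2 + 9.
Parseval ⇒ Σ |c_n|^2 = 3π^2 + 9.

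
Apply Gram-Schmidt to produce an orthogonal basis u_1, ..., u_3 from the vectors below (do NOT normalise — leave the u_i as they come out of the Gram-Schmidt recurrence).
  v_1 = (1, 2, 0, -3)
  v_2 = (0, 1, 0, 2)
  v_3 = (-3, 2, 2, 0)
Orthogonal basis:
  u_1 = (1, 2, 0, -3)
  u_2 = (2/7, 11/7, 0, 8/7)
  u_3 = (-175/54, 25/27, 2, -25/54)

Apply the Gram-Schmidt recurrence
  u_1 = v_1
  u_i = v_i − Σ_{j<i} ((v_i · u_j) / (u_j · u_j)) · u_j.

Step by step this gives:
  u_1 = (1, 2, 0, -3)
  u_2 = (2/7, 11/7, 0, 8/7)
  u_3 = (-175/54, 25/27, 2, -25/54)

Orthogonality check:
  u_2 · u_1 = 0 (should be 0)
  u_3 · u_1 = 0 (should be 0)
  u_3 · u_2 = 0 (should be 0)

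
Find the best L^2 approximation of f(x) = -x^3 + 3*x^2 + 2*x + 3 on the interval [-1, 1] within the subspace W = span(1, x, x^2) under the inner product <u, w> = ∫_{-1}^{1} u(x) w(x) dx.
g(x) = 3*x^2 + 7*x/5 + 3

The best approximation g ∈ W is the orthogonal projection of f onto W. Writing g = a_0 + a_1 x + a_2 x^2, the coefficients solve the normal equations G · a = b where
  G_{ij} = <φ_i, φ_j> and b_i = <f, φ_i>, with φ_0 = 1, φ_1 = x, φ_2 = x^2.
G =
  [2, 0, 2/3]
  [0, 2/3, 0]
  [2/3, 0, 2/5],
b = (8, 14/15, 16/5).
Solving gives a_0 = 3, a_1 = 7/5, a_2 = 3, so
  g(x) = 3*x^2 + 7*x/5 + 3.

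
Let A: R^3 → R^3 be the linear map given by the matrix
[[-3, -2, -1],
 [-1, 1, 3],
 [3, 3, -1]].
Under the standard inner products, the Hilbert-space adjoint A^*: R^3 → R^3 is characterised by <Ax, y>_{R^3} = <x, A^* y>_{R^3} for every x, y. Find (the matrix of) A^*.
A^* = A^T =
[[-3, -1, 3],
 [-2, 1, 3],
 [-1, 3, -1]]

For real matrices with standard dot products, the defining identity <Ax, y> = <x, A^* y> gives (Ax)^T y = x^T (A^*) y, i.e. x^T A^T y = x^T (A^*) y. Since this holds for all x, y, we must have A^* = A^T. Therefore
A^* =
[[-3, -1, 3],
 [-2, 1, 3],
 [-1, 3, -1]].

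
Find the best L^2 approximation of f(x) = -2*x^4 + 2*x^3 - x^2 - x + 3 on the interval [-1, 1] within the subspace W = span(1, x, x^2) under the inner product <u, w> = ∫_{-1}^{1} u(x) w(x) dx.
g(x) = -19*x^2/7 + x/5 + 111/35

The best approximation g ∈ W is the orthogonal projection of f onto W. Writing g = a_0 + a_1 x + a_2 x^2, the coefficients solve the normal equations G · a = b where
  G_{ij} = <φ_i, φ_j> and b_i = <f, φ_i>, with φ_0 = 1, φ_1 = x, φ_2 = x^2.
G =
  [2, 0, 2/3]
  [0, 2/3, 0]
  [2/3, 0, 2/5],
b = (68/15, 2/15, 36/35).
Solving gives a_0 = 111/35, a_1 = 1/5, a_2 = -19/7, so
  g(x) = -19*x^2/7 + x/5 + 111/35.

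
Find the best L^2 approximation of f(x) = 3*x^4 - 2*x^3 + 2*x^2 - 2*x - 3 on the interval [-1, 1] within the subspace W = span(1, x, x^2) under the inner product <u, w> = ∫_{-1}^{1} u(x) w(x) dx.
g(x) = 32*x^2/7 - 16*x/5 - 114/35

The best approximation g ∈ W is the orthogonal projection of f onto W. Writing g = a_0 + a_1 x + a_2 x^2, the coefficients solve the normal equations G · a = b where
  G_{ij} = <φ_i, φ_j> and b_i = <f, φ_i>, with φ_0 = 1, φ_1 = x, φ_2 = x^2.
G =
  [2, 0, 2/3]
  [0, 2/3, 0]
  [2/3, 0, 2/5],
b = (-52/15, -32/15, -12/35).
Solving gives a_0 = -114/35, a_1 = -16/5, a_2 = 32/7, so
  g(x) = 32*x^2/7 - 16*x/5 - 114/35.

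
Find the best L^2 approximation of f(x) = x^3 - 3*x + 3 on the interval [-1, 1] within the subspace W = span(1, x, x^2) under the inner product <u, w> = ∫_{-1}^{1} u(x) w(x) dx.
g(x) = 3 - 12*x/5

The best approximation g ∈ W is the orthogonal projection of f onto W. Writing g = a_0 + a_1 x + a_2 x^2, the coefficients solve the normal equations G · a = b where
  G_{ij} = <φ_i, φ_j> and b_i = <f, φ_i>, with φ_0 = 1, φ_1 = x, φ_2 = x^2.
G =
  [2, 0, 2/3]
  [0, 2/3, 0]
  [2/3, 0, 2/5],
b = (6, -8/5, 2).
Solving gives a_0 = 3, a_1 = -12/5, a_2 = 0, so
  g(x) = 3 - 12*x/5.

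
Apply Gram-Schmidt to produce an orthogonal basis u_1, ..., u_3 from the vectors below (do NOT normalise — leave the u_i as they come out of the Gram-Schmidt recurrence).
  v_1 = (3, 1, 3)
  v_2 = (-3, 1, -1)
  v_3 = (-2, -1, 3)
Orthogonal basis:
  u_1 = (3, 1, 3)
  u_2 = (-24/19, 30/19, 14/19)
  u_3 = (-16/11, -24/11, 24/11)

Apply the Gram-Schmidt recurrence
  u_1 = v_1
  u_i = v_i − Σ_{j<i} ((v_i · u_j) / (u_j · u_j)) · u_j.

Step by step this gives:
  u_1 = (3, 1, 3)
  u_2 = (-24/19, 30/19, 14/19)
  u_3 = (-16/11, -24/11, 24/11)

Orthogonality check:
  u_2 · u_1 = 0 (should be 0)
  u_3 · u_1 = 0 (should be 0)
  u_3 · u_2 = 0 (should be 0)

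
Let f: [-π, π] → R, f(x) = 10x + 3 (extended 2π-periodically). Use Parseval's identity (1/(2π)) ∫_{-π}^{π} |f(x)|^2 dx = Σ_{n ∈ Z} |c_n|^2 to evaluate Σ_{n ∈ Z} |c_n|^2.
Σ |c_n|^2 = 100π^2/3 + 9

Expand and integrate term by term over [-π, π]:
  ∫ (10x)^2 dx = 100·(2π^3/3); ∫ 2·10·(3)·x dx = 0 (odd integrand); ∫ 3^2 dx = 9·2π.
So (1/(2π)) ∫_{-π}^{π} (10x + 3)^2 dx = 100π^2/3 + 9 = 100π^2/3 + 9.
Parseval ⇒ Σ |c_n|^2 = 100π^2/3 + 9.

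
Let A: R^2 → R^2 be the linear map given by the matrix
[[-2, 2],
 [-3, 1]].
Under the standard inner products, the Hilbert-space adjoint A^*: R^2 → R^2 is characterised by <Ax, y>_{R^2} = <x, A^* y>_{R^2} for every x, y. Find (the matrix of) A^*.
A^* = A^T =
[[-2, -3],
 [2, 1]]

For real matrices with standard dot products, the defining identity <Ax, y> = <x, A^* y> gives (Ax)^T y = x^T (A^*) y, i.e. x^T A^T y = x^T (A^*) y. Since this holds for all x, y, we must have A^* = A^T. Therefore
A^* =
[[-2, -3],
 [2, 1]].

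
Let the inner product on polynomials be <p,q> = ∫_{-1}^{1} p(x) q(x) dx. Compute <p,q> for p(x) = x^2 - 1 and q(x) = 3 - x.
<p,q> = -4

Expand the product: p(x)·q(x) = -x^3 + 3*x^2 + x - 3.
∫_{-1}^{1} of each monomial x^k gives [2/(k+1) if k even, 0 if k odd]. Integrating term-by-term (or equivalently evaluating the antiderivative F(x) = -x^4/4 + x^3 + x^2/2 - 3*x at the endpoints):
  F(1) − F(−1) = -7/4 − (9/4) = -4.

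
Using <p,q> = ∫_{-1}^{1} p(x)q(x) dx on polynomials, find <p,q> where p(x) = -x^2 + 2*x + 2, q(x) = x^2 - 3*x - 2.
<p,q> = -146/15

Expand the product: p(x)·q(x) = -x^4 + 5*x^3 - 2*x^2 - 10*x - 4.
∫_{-1}^{1} of each monomial x^k gives [2/(k+1) if k even, 0 if k odd]. Integrating term-by-term (or equivalently evaluating the antiderivative F(x) = -x^5/5 + 5*x^4/4 - 2*x^3/3 - 5*x^2 - 4*x at the endpoints):
  F(1) − F(−1) = -517/60 − (67/60) = -146/15.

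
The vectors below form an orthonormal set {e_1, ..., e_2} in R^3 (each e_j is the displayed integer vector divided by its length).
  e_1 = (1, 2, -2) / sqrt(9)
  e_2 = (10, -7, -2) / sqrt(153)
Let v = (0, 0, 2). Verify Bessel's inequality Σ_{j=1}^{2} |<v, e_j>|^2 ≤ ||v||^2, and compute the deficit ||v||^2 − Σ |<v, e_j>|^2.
Σ |<v, e_j>|^2 = 32/17; ||v||^2 = 4; deficit = 36/17

Write each e_j = u_j / sqrt(<u_j, u_j>) where u_j is the displayed integer vector. Then <v, e_j> = <v, u_j> / sqrt(<u_j, u_j>), so |<v, e_j>|^2 = <v, u_j>^2 / <u_j, u_j>.
Coefficients: <v, e_1> = -4/sqrt(9), <v, e_2> = -4/sqrt(153).
Square and sum: Σ |<v, e_j>|^2 = 32/17.
Compute ||v||^2 = v·v = 4.
Deficit = 4 − 32/17 = 36/17 ≥ 0, confirming Bessel's inequality. (The deficit equals ||v − Σ <v,e_j> e_j||^2, the squared distance from v to span{e_j}.)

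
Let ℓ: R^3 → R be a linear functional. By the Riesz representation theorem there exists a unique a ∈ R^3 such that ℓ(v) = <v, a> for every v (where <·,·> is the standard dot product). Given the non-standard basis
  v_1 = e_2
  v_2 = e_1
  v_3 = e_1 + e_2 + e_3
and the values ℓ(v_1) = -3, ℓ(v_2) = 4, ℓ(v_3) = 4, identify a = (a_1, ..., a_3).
a = (4, -3, 3)

Write a = (a_1, ..., a_3) in the standard basis. For each basis vector v_i, ℓ(v_i) = <v_i, a> is a linear equation in the a_j's. Collect the n equations into a matrix system V a = ℓ, where row i of V is v_i (expressed in the standard basis). Since V is invertible (lower-triangular with 1s on the diagonal, up to permutation), solve by back-substitution:
  V =
[[0, 1, 0],
 [1, 0, 0],
 [1, 1, 1]]
  V a = (-3, 4, 4)
Solving gives a = (4, -3, 3).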